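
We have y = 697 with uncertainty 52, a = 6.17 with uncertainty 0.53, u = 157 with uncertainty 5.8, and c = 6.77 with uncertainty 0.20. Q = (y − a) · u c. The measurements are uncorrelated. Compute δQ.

65300

Let w = y − a = 691. δw = √(δy² + δa²) = √(2700 + 0.281) = 52.0, so δw/w = 0.0753.
Q is then a monomial in w, u, c:
δQ/Q = √((δw/w)² + (1·δu/u)² + (1·δc/c)²) = √(0.00567 + 0.00136 + 0.000873) = 0.0889
Q = 7.34e+05, so δQ = 0.0889 × 7.34e+05 = 65300.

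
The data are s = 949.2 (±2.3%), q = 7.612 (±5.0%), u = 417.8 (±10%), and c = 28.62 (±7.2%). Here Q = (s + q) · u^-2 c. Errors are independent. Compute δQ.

Let w = s + q = 956.8. δw = √(δs² + δq²) = √(477 + 0.145) = 21.8, so δw/w = 0.0228.
Q is then a monomial in w, u, c:
δQ/Q = √((δw/w)² + (-2·δu/u)² + (1·δc/c)²) = √(0.000521 + 0.0400 + 0.00518) = 0.214
Q = 0.1569, so δQ = 0.214 × 0.1569 = 0.0335.

0.0335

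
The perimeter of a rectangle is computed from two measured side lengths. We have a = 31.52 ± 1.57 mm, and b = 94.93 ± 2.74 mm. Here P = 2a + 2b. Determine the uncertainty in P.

P is a linear combination, so absolute uncertainties add in quadrature:
  (2·δa)² = 9.86;  (2·δb)² = 30.0
δP = √(39.9) = 6.32 mm

6.32 mm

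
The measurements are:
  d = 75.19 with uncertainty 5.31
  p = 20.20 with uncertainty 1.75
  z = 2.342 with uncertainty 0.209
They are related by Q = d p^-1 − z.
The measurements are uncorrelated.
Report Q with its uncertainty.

1.380 ± 0.466

Let w = d·p^-1 = 3.722. δw/w = √((1·δd/d)² + (-1·δp/p)²) = √(0.00499 + 0.00751) = 0.112, so δw = 0.416.
Q = w − z: δQ = √(δw² + δz²) = √(0.173 + 0.0437) = 0.466
Q = 1.380.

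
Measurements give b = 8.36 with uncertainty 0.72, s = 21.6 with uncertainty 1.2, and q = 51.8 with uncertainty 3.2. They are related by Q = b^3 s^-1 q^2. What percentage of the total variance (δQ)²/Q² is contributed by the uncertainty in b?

78.4%

(δQ/Q)² = (3·δb/b)² + (-1·δs/s)² + (2·δq/q)²
  b term: (3×0.0861)² = 0.0668
  s term: (-1×0.0556)² = 0.00309
  q term: (2×0.0618)² = 0.0153
Total = 0.0851. Share from b = 0.0668/0.0851 = 0.784.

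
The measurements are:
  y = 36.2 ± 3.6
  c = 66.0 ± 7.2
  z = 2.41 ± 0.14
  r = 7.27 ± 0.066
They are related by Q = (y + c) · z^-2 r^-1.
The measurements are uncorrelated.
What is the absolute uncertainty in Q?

Let u = y + c = 102. δu = √(δy² + δc²) = √(13.0 + 51.8) = 8.05, so δu/u = 0.0788.
Q is then a monomial in u, z, r:
δQ/Q = √((δu/u)² + (-2·δz/z)² + (-1·δr/r)²) = √(0.00620 + 0.0135 + 8.24e-05) = 0.141
Q = 2.42, so δQ = 0.141 × 2.42 = 0.340.

0.340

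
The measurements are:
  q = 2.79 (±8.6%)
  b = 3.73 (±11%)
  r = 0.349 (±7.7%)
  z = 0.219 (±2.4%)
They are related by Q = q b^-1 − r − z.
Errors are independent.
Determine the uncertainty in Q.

0.108

Let p = q·b^-1 = 0.748. δp/p = √((1·δq/q)² + (-1·δb/b)²) = √(0.00740 + 0.0121) = 0.140, so δp = 0.104.
Q = p − r − z: δQ = √(δp² + δr² + δz²) = √(0.0109 + 0.000722 + 2.76e-05) = 0.108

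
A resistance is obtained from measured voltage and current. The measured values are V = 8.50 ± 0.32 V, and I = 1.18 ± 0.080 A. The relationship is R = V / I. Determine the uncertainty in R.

0.559 Ω

For a monomial R ∝ V, I^-1, fractional errors add in quadrature:
  (1·δV/V)² = (1×0.0376)² = 0.00142;  (-1·δI/I)² = (-1×0.0678)² = 0.00460
δR/R = √(0.00601) = 0.0775
R = 7.20 Ω, so δR = 0.0775 × 7.20 = 0.559 Ω.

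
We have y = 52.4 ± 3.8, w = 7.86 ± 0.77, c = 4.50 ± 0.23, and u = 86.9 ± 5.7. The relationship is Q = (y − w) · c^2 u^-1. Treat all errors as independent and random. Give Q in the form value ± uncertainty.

10.4 ± 1.55

Let h = y − w = 44.5. δh = √(δy² + δw²) = √(14.4 + 0.593) = 3.88, so δh/h = 0.0871.
Q is then a monomial in h, c, u:
δQ/Q = √((δh/h)² + (2·δc/c)² + (-1·δu/u)²) = √(0.00758 + 0.0104 + 0.00430) = 0.149
Q = 10.4, so δQ = 0.149 × 10.4 = 1.55.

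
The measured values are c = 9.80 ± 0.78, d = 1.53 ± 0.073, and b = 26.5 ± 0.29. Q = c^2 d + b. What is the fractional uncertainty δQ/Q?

0.141

Let p = c^2·d = 147. δp/p = √((2·δc/c)² + (1·δd/d)²) = √(0.0253 + 0.00228) = 0.166, so δp = 24.4.
Q = p + b: δQ = √(δp² + δb²) = √(596 + 0.0841) = 24.4
Q = 173, so δQ/Q = 24.4/173 = 0.141.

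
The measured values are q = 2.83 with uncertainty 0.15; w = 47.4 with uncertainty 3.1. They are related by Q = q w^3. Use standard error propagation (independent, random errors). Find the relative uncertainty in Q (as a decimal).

0.203

Each factor contributes (exponent × relative error)² to (δQ/Q)²:
  (1·δq/q)² = (1×0.0530)² = 0.00281;  (3·δw/w)² = (3×0.0654)² = 0.0385
δQ/Q = √(0.0413) = 0.203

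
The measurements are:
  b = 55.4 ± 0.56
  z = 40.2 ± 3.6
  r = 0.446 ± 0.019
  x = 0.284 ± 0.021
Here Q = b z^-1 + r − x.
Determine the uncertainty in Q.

0.127

Let p = b·z^-1 = 1.38. δp/p = √((1·δb/b)² + (-1·δz/z)²) = √(0.000102 + 0.00802) = 0.0901, so δp = 0.124.
Q = p + r − x: δQ = √(δp² + δr² + δx²) = √(0.0154 + 0.000361 + 0.000441) = 0.127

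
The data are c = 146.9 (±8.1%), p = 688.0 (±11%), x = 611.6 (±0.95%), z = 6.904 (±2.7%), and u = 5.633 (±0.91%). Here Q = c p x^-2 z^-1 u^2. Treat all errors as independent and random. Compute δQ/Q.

0.142

Each factor contributes (exponent × relative error)² to (δQ/Q)²:
  (1·δc/c)² = (1×0.0810)² = 0.00656;  (1·δp/p)² = (1×0.110)² = 0.0121;  (-2·δx/x)² = (-2×0.00950)² = 0.000361;  (-1·δz/z)² = (-1×0.0270)² = 0.000729;  (2·δu/u)² = (2×0.00910)² = 0.000331
δQ/Q = √(0.0201) = 0.142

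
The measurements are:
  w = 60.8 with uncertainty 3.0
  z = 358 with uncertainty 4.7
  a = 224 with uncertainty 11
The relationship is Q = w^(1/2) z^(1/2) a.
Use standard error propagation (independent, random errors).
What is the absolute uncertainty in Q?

1830

For a monomial Q ∝ w^(1/2), z^(1/2), a, fractional errors add in quadrature:
  (½·δw/w)² = (0.5×0.0493)² = 0.000609;  (½·δz/z)² = (0.5×0.0131)² = 4.31e-05;  (1·δa/a)² = (1×0.0491)² = 0.00241
δQ/Q = √(0.00306) = 0.0553
Q = 33000, so δQ = 0.0553 × 33000 = 1830.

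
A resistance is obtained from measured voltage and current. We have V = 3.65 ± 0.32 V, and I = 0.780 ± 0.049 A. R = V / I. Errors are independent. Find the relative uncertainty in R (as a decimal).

For a monomial R ∝ V, I^-1, fractional errors add in quadrature:
  (1·δV/V)² = (1×0.0877)² = 0.00769;  (-1·δI/I)² = (-1×0.0628)² = 0.00395
δR/R = √(0.0116) = 0.108

0.108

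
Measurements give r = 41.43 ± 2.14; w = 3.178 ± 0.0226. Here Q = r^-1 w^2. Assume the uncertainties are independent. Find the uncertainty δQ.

0.0131

Since Q is a product/quotient, work with relative uncertainties:
  (-1·δr/r)² = (-1×0.0517)² = 0.00267;  (2·δw/w)² = (2×0.00711)² = 0.000202
δQ/Q = √(0.00287) = 0.0536
Q = 0.2438, so δQ = 0.0536 × 0.2438 = 0.0131.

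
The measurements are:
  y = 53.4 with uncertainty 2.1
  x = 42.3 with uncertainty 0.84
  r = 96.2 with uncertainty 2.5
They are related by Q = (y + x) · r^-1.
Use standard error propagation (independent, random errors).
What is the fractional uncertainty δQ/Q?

0.0351

Let u = y + x = 95.7. δu = √(δy² + δx²) = √(4.41 + 0.706) = 2.26, so δu/u = 0.0236.
Q is then a monomial in u, r:
δQ/Q = √((δu/u)² + (-1·δr/r)²) = √(0.000559 + 0.000675) = 0.0351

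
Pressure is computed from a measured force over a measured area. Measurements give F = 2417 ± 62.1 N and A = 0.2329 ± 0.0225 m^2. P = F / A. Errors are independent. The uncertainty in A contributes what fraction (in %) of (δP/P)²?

93.4%

(δP/P)² = (1·δF/F)² + (-1·δA/A)²
  F term: (1×0.0257)² = 0.000660
  A term: (-1×0.0966)² = 0.00933
Total = 0.00999. Share from A = 0.00933/0.00999 = 0.934.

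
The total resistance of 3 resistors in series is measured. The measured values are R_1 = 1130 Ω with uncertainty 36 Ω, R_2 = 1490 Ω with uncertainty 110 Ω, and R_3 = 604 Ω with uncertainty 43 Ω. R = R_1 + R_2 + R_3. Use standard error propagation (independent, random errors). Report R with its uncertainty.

3220 ± 123 Ω

R is a linear combination, so absolute uncertainties add in quadrature:
  (δR_1)² = 1300;  (δR_2)² = 12100;  (δR_3)² = 1850
δR = √(15200) = 123 Ω
R = 3220 Ω.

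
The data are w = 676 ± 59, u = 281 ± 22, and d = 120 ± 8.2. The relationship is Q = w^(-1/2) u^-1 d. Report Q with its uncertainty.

Q is a product of powers, so relative uncertainties combine in quadrature:
  (−½·δw/w)² = (-0.5×0.0873)² = 0.00190;  (-1·δu/u)² = (-1×0.0783)² = 0.00613;  (1·δd/d)² = (1×0.0683)² = 0.00467
δQ/Q = √(0.0127) = 0.113
Q = 0.0164, so δQ = 0.113 × 0.0164 = 0.00185.

0.0164 ± 0.00185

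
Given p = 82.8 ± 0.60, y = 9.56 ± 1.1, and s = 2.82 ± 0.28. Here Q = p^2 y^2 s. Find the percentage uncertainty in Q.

25.1%

Relative error in a monomial: (δQ/Q)² = Σ (nᵢ · δxᵢ/xᵢ)².
  (2·δp/p)² = (2×0.00725)² = 0.000210;  (2·δy/y)² = (2×0.115)² = 0.0530;  (1·δs/s)² = (1×0.0993)² = 0.00986
δQ/Q = √(0.0630) = 0.251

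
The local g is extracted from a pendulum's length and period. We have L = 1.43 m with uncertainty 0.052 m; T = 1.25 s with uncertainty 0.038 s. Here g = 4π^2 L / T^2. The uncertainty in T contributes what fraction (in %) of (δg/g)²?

73.7%

(δg/g)² = (1·δL/L)² + (-2·δT/T)²
  L term: (1×0.0364)² = 0.00132
  T term: (-2×0.0304)² = 0.00370
Total = 0.00502. Share from T = 0.00370/0.00502 = 0.737.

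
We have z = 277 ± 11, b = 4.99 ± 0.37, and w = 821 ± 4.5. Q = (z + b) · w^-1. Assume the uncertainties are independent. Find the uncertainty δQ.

Let u = z + b = 282. δu = √(δz² + δb²) = √(121 + 0.137) = 11.0, so δu/u = 0.0390.
Q is then a monomial in u, w:
δQ/Q = √((δu/u)² + (-1·δw/w)²) = √(0.00152 + 3e-05) = 0.0394
Q = 0.343, so δQ = 0.0394 × 0.343 = 0.0135.

0.0135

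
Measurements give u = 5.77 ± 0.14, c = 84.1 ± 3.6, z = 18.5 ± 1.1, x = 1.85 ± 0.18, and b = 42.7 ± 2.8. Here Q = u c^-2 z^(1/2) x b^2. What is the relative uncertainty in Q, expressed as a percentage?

Products/powers → add relative errors in quadrature, weighted by exponent:
  (1·δu/u)² = (1×0.0243)² = 0.000589;  (-2·δc/c)² = (-2×0.0428)² = 0.00733;  (½·δz/z)² = (0.5×0.0595)² = 0.000884;  (1·δx/x)² = (1×0.0973)² = 0.00947;  (2·δb/b)² = (2×0.0656)² = 0.0172
δQ/Q = √(0.0355) = 0.188

18.8%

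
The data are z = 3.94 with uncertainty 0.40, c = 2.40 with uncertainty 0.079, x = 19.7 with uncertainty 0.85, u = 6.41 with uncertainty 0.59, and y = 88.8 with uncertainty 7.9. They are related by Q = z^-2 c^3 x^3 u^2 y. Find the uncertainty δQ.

8.22e+06

For a monomial Q ∝ z^-2, c^3, x^3, u^2, y, fractional errors add in quadrature:
  (-2·δz/z)² = (-2×0.102)² = 0.0412;  (3·δc/c)² = (3×0.0329)² = 0.00975;  (3·δx/x)² = (3×0.0431)² = 0.0168;  (2·δu/u)² = (2×0.0920)² = 0.0339;  (1·δy/y)² = (1×0.0890)² = 0.00791
δQ/Q = √(0.110) = 0.331
Q = 2.48e+07, so δQ = 0.331 × 2.48e+07 = 8.22e+06.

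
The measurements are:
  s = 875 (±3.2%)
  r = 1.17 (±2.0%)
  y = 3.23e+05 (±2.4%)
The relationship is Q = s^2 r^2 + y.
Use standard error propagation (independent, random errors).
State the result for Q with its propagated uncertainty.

(1.37 ± 0.0795) × 10^6

Let p = s^2·r^2 = 1.05e+06. δp/p = √((2·δs/s)² + (2·δr/r)²) = √(0.00410 + 0.00160) = 0.0755, so δp = 79100.
Q = p + y: δQ = √(δp² + δy²) = √(6.26e+09 + 6.01e+07) = 79500
Q = 1.37e+06.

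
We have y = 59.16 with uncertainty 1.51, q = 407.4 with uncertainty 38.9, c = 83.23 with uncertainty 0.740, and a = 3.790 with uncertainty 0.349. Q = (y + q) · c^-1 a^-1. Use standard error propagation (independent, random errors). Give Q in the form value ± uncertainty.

1.479 ± 0.184

Let u = y + q = 466.6. δu = √(δy² + δq²) = √(2.28 + 1510) = 38.9, so δu/u = 0.0834.
Q is then a monomial in u, c, a:
δQ/Q = √((δu/u)² + (-1·δc/c)² + (-1·δa/a)²) = √(0.00696 + 7.91e-05 + 0.00848) = 0.125
Q = 1.479, so δQ = 0.125 × 1.479 = 0.184.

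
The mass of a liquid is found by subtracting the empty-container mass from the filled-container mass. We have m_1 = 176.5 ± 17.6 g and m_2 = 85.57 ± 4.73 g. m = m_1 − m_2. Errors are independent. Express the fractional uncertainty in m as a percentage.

20.0%

Sums and differences: (δm)² = Σ (cᵢ δxᵢ)².
  (δm_1)² = 310;  (δm_2)² = 22.4
δm = √(332) = 18.2 g
m = 90.93 g, so δm/m = 18.2/90.93 = 0.200.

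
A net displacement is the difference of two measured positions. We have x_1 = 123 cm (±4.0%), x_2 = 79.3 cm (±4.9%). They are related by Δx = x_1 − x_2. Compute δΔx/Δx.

Absolute uncertainties add in quadrature for a linear combination:
  (δx_1)² = 24.2;  (δx_2)² = 15.1
δΔx = √(39.3) = 6.27 cm
Δx = 43.7 cm, so δΔx/Δx = 6.27/43.7 = 0.143.

0.143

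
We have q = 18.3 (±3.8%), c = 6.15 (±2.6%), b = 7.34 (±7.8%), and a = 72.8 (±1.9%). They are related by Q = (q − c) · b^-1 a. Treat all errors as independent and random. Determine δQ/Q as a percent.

Let u = q − c = 12.2. δu = √(δq² + δc²) = √(0.484 + 0.0256) = 0.714, so δu/u = 0.0587.
Q is then a monomial in u, b, a:
δQ/Q = √((δu/u)² + (-1·δb/b)² + (1·δa/a)²) = √(0.00345 + 0.00608 + 0.000361) = 0.0995

9.95%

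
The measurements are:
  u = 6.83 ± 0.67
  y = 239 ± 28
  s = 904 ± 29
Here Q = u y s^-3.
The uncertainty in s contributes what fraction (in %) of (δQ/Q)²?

28.4%

(δQ/Q)² = (1·δu/u)² + (1·δy/y)² + (-3·δs/s)²
  u term: (1×0.0981)² = 0.00962
  y term: (1×0.117)² = 0.0137
  s term: (-3×0.0321)² = 0.00926
Total = 0.0326. Share from s = 0.00926/0.0326 = 0.284.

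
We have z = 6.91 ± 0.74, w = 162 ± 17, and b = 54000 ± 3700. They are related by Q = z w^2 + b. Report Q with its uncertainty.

Let p = z·w^2 = 1.81e+05. δp/p = √((1·δz/z)² + (2·δw/w)²) = √(0.0115 + 0.0440) = 0.236, so δp = 42700.
Q = p + b: δQ = √(δp² + δb²) = √(1.83e+09 + 1.37e+07) = 42900
Q = 2.35e+05.

(2.35 ± 0.429) × 10^5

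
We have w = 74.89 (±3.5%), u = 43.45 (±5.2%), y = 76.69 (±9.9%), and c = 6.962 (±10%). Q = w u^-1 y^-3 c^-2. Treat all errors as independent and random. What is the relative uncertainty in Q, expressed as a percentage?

For a monomial Q ∝ w, u^-1, y^-3, c^-2, fractional errors add in quadrature:
  (1·δw/w)² = (1×0.0350)² = 0.00123;  (-1·δu/u)² = (-1×0.0520)² = 0.00270;  (-3·δy/y)² = (-3×0.0990)² = 0.0882;  (-2·δc/c)² = (-2×0.100)² = 0.0400
δQ/Q = √(0.132) = 0.364

36.4%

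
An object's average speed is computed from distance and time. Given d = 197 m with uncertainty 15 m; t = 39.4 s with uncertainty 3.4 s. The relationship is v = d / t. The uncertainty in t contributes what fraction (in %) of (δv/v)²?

56.2%

(δv/v)² = (1·δd/d)² + (-1·δt/t)²
  d term: (1×0.0761)² = 0.00580
  t term: (-1×0.0863)² = 0.00745
Total = 0.0132. Share from t = 0.00745/0.0132 = 0.562.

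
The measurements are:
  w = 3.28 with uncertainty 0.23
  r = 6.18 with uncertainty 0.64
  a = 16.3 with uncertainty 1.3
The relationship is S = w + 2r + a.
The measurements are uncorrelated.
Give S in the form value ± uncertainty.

Each term contributes (cᵢ δxᵢ)² to (δS)²:
  (δw)² = 0.0529;  (2·δr)² = 1.64;  (δa)² = 1.69
δS = √(3.38) = 1.84
S = 31.9.

31.9 ± 1.84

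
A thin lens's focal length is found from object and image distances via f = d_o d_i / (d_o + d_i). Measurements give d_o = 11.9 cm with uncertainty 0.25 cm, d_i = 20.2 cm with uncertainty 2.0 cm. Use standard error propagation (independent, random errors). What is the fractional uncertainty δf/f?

0.0390

∂f/∂d_o = (d_i/(d_o+d_i))² = 0.396;  ∂f/∂d_i = (d_o/(d_o+d_i))² = 0.137
δf = √((∂f/∂d_o · δd_o)² + (∂f/∂d_i · δd_i)²) = √(0.00980 + 0.0755) = 0.292 cm
f = 7.49 cm, so δf/f = 0.292/7.49 = 0.0390.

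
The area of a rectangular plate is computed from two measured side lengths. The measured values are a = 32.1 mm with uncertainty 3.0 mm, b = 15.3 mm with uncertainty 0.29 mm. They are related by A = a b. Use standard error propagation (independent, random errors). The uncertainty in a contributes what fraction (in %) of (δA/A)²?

96.0%

(δA/A)² = (1·δa/a)² + (1·δb/b)²
  a term: (1×0.0935)² = 0.00873
  b term: (1×0.0190)² = 0.000359
Total = 0.00909. Share from a = 0.00873/0.00909 = 0.960.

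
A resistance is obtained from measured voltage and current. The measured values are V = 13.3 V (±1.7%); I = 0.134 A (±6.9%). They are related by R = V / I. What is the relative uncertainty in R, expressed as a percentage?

7.11%

For a monomial R ∝ V, I^-1, fractional errors add in quadrature:
  (1·δV/V)² = (1×0.0170)² = 0.000289;  (-1·δI/I)² = (-1×0.0690)² = 0.00476
δR/R = √(0.00505) = 0.0711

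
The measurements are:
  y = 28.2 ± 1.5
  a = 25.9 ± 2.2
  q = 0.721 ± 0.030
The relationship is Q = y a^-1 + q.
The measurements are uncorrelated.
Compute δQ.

Let p = y·a^-1 = 1.09. δp/p = √((1·δy/y)² + (-1·δa/a)²) = √(0.00283 + 0.00722) = 0.100, so δp = 0.109.
Q = p + q: δQ = √(δp² + δq²) = √(0.0119 + 0.000900) = 0.113

0.113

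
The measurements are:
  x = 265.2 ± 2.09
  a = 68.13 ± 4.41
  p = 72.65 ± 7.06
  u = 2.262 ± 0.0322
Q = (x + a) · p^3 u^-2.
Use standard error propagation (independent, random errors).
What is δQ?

7.33e+06

Let w = x + a = 333.3. δw = √(δx² + δa²) = √(4.37 + 19.4) = 4.88, so δw/w = 0.0146.
Q is then a monomial in w, p, u:
δQ/Q = √((δw/w)² + (3·δp/p)² + (-2·δu/u)²) = √(0.000214 + 0.0850 + 0.000811) = 0.293
Q = 2.498e+07, so δQ = 0.293 × 2.498e+07 = 7.33e+06.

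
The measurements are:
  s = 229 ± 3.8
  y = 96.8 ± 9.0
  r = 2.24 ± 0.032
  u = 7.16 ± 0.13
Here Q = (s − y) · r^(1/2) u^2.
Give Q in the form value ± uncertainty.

10100 ± 838

Let w = s − y = 132. δw = √(δs² + δy²) = √(14.4 + 81.0) = 9.77, so δw/w = 0.0739.
Q is then a monomial in w, r, u:
δQ/Q = √((δw/w)² + (½·δr/r)² + (2·δu/u)²) = √(0.00546 + 5.1e-05 + 0.00132) = 0.0826
Q = 10100, so δQ = 0.0826 × 10100 = 838.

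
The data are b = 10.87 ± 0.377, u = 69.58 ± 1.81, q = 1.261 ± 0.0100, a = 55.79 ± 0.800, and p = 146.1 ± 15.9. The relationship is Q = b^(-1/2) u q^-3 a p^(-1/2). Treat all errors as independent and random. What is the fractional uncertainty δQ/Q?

Each factor contributes (exponent × relative error)² to (δQ/Q)²:
  (−½·δb/b)² = (-0.5×0.0347)² = 0.000301;  (1·δu/u)² = (1×0.0260)² = 0.000677;  (-3·δq/q)² = (-3×0.00793)² = 0.000566;  (1·δa/a)² = (1×0.0143)² = 0.000206;  (−½·δp/p)² = (-0.5×0.109)² = 0.00296
δQ/Q = √(0.00471) = 0.0686

0.0686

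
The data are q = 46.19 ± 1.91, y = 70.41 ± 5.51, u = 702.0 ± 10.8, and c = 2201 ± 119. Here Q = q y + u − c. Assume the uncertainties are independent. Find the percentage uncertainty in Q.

Let p = q·y = 3252. δp/p = √((1·δq/q)² + (1·δy/y)²) = √(0.00171 + 0.00612) = 0.0885, so δp = 288.
Q = p + u − c: δQ = √(δp² + δu² + δc²) = √(82900 + 117 + 14200) = 312
Q = 1753, so δQ/Q = 312/1753 = 0.178.

17.8%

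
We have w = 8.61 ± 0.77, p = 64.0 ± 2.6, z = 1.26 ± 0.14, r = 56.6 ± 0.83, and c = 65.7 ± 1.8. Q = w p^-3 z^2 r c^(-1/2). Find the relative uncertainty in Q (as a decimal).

Products/powers → add relative errors in quadrature, weighted by exponent:
  (1·δw/w)² = (1×0.0894)² = 0.00800;  (-3·δp/p)² = (-3×0.0406)² = 0.0149;  (2·δz/z)² = (2×0.111)² = 0.0494;  (1·δr/r)² = (1×0.0147)² = 0.000215;  (−½·δc/c)² = (-0.5×0.0274)² = 0.000188
δQ/Q = √(0.0726) = 0.270

0.270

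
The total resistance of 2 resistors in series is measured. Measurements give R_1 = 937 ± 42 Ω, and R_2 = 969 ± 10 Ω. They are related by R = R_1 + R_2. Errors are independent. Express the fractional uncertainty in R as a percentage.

For a sum/difference, combine absolute errors in quadrature:
  (δR_1)² = 1760;  (δR_2)² = 100
δR = √(1860) = 43.2 Ω
R = 1910 Ω, so δR/R = 43.2/1910 = 0.0227.

2.27%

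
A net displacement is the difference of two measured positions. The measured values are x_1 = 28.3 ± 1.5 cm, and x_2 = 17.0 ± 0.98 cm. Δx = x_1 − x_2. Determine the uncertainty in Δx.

1.79 cm

For a sum/difference, combine absolute errors in quadrature:
  (δx_1)² = 2.25;  (δx_2)² = 0.960
δΔx = √(3.21) = 1.79 cm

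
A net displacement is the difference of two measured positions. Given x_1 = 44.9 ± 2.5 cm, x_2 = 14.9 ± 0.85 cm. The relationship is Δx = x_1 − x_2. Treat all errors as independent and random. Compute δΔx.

2.64 cm

Absolute uncertainties add in quadrature for a linear combination:
  (δx_1)² = 6.25;  (δx_2)² = 0.722
δΔx = √(6.97) = 2.64 cm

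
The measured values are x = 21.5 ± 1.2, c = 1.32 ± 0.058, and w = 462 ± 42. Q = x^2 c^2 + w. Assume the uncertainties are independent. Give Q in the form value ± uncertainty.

1270 ± 122

Let p = x^2·c^2 = 805. δp/p = √((2·δx/x)² + (2·δc/c)²) = √(0.0125 + 0.00772) = 0.142, so δp = 114.
Q = p + w: δQ = √(δp² + δw²) = √(13100 + 1760) = 122
Q = 1270.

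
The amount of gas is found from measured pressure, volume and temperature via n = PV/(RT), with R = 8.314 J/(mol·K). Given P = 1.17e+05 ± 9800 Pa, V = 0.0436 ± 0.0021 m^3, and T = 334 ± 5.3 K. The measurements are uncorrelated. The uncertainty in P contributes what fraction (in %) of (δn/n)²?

73.2%

(δn/n)² = (1·δP/P)² + (1·δV/V)² + (-1·δT/T)²
  P term: (1×0.0838)² = 0.00702
  V term: (1×0.0482)² = 0.00232
  T term: (-1×0.0159)² = 0.000252
Total = 0.00959. Share from P = 0.00702/0.00959 = 0.732.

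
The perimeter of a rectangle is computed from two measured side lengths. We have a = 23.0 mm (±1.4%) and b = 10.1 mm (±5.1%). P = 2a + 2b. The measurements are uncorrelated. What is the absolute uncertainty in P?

1.21 mm

P is a linear combination, so absolute uncertainties add in quadrature:
  (2·δa)² = 0.415;  (2·δb)² = 1.06
δP = √(1.48) = 1.21 mm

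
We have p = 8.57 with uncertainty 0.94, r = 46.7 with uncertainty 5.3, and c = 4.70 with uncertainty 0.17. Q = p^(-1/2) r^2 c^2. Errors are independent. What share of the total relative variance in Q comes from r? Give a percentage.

86.2%

(δQ/Q)² = (−½·δp/p)² + (2·δr/r)² + (2·δc/c)²
  p term: (-0.5×0.110)² = 0.00301
  r term: (2×0.113)² = 0.0515
  c term: (2×0.0362)² = 0.00523
Total = 0.0598. Share from r = 0.0515/0.0598 = 0.862.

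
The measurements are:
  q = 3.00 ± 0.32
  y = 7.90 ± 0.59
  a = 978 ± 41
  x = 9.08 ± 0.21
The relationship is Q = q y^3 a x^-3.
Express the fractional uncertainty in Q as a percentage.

Each factor contributes (exponent × relative error)² to (δQ/Q)²:
  (1·δq/q)² = (1×0.107)² = 0.0114;  (3·δy/y)² = (3×0.0747)² = 0.0502;  (1·δa/a)² = (1×0.0419)² = 0.00176;  (-3·δx/x)² = (-3×0.0231)² = 0.00481
δQ/Q = √(0.0681) = 0.261

26.1%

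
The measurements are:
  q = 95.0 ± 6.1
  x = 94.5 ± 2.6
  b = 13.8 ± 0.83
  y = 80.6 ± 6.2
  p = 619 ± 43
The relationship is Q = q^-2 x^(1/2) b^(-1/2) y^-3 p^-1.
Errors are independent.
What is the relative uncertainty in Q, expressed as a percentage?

27.5%

Each factor contributes (exponent × relative error)² to (δQ/Q)²:
  (-2·δq/q)² = (-2×0.0642)² = 0.0165;  (½·δx/x)² = (0.5×0.0275)² = 0.000189;  (−½·δb/b)² = (-0.5×0.0601)² = 0.000904;  (-3·δy/y)² = (-3×0.0769)² = 0.0533;  (-1·δp/p)² = (-1×0.0695)² = 0.00483
δQ/Q = √(0.0757) = 0.275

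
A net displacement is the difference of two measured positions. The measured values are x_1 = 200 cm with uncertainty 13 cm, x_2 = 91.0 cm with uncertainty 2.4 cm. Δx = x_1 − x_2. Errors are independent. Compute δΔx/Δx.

0.121

For a sum/difference, combine absolute errors in quadrature:
  (δx_1)² = 169;  (δx_2)² = 5.76
δΔx = √(175) = 13.2 cm
Δx = 109 cm, so δΔx/Δx = 13.2/109 = 0.121.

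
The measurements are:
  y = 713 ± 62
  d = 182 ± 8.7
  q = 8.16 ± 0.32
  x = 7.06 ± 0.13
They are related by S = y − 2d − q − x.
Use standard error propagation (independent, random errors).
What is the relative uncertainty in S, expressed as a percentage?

Sums and differences: (δS)² = Σ (cᵢ δxᵢ)².
  (δy)² = 3840;  (2·δd)² = 303;  (δq)² = 0.102;  (δx)² = 0.0169
δS = √(4150) = 64.4
S = 334, so δS/S = 64.4/334 = 0.193.

19.3%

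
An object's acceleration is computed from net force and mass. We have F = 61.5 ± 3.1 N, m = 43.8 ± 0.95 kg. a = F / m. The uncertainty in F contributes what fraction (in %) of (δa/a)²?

84.4%

(δa/a)² = (1·δF/F)² + (-1·δm/m)²
  F term: (1×0.0504)² = 0.00254
  m term: (-1×0.0217)² = 0.000470
Total = 0.00301. Share from F = 0.00254/0.00301 = 0.844.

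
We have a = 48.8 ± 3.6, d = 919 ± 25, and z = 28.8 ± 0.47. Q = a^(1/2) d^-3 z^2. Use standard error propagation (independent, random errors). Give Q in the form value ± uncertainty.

(7.47 ± 0.712) × 10^-6

For a monomial Q ∝ a^(1/2), d^-3, z^2, fractional errors add in quadrature:
  (½·δa/a)² = (0.5×0.0738)² = 0.00136;  (-3·δd/d)² = (-3×0.0272)² = 0.00666;  (2·δz/z)² = (2×0.0163)² = 0.00107
δQ/Q = √(0.00909) = 0.0953
Q = 7.47e-06, so δQ = 0.0953 × 7.47e-06 = 7.12e-07.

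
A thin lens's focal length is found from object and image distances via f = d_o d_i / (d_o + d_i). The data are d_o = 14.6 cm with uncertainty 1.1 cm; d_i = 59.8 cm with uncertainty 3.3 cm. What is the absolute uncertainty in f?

∂f/∂d_o = (d_i/(d_o+d_i))² = 0.646;  ∂f/∂d_i = (d_o/(d_o+d_i))² = 0.0385
δf = √((∂f/∂d_o · δd_o)² + (∂f/∂d_i · δd_i)²) = √(0.505 + 0.0161) = 0.722 cm

0.722 cm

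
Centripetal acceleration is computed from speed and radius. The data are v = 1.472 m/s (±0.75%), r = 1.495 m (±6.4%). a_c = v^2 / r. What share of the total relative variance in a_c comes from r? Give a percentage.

94.8%

(δa_c/a_c)² = (2·δv/v)² + (-1·δr/r)²
  v term: (2×0.00750)² = 0.000225
  r term: (-1×0.0640)² = 0.00410
Total = 0.00432. Share from r = 0.00410/0.00432 = 0.948.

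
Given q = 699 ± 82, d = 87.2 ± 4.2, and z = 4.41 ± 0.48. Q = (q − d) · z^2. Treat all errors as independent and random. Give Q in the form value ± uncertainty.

11900 ± 3040

Let u = q − d = 612. δu = √(δq² + δd²) = √(6720 + 17.6) = 82.1, so δu/u = 0.134.
Q is then a monomial in u, z:
δQ/Q = √((δu/u)² + (2·δz/z)²) = √(0.0180 + 0.0474) = 0.256
Q = 11900, so δQ = 0.256 × 11900 = 3040.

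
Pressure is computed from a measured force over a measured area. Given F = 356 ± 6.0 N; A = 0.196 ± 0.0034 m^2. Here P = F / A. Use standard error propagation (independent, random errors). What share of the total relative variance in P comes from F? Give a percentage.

48.6%

(δP/P)² = (1·δF/F)² + (-1·δA/A)²
  F term: (1×0.0169)² = 0.000284
  A term: (-1×0.0173)² = 0.000301
Total = 0.000585. Share from F = 0.000284/0.000585 = 0.486.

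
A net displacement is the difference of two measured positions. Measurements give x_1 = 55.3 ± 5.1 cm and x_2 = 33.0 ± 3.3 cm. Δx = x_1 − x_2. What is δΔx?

Absolute uncertainties add in quadrature for a linear combination:
  (δx_1)² = 26.0;  (δx_2)² = 10.9
δΔx = √(36.9) = 6.07 cm

6.07 cm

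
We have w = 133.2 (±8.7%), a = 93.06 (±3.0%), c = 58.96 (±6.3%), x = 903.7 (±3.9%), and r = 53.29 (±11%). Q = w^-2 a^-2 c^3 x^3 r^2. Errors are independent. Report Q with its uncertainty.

(2.796 ± 1.01) × 10^9

Q is a product of powers, so relative uncertainties combine in quadrature:
  (-2·δw/w)² = (-2×0.0870)² = 0.0303;  (-2·δa/a)² = (-2×0.0300)² = 0.00360;  (3·δc/c)² = (3×0.0630)² = 0.0357;  (3·δx/x)² = (3×0.0390)² = 0.0137;  (2·δr/r)² = (2×0.110)² = 0.0484
δQ/Q = √(0.132) = 0.363
Q = 2.796e+09, so δQ = 0.363 × 2.796e+09 = 1.01e+09.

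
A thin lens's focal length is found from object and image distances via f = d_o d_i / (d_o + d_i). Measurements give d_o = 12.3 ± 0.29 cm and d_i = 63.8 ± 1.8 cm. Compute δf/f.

0.0203

∂f/∂d_o = (d_i/(d_o+d_i))² = 0.703;  ∂f/∂d_i = (d_o/(d_o+d_i))² = 0.0261
δf = √((∂f/∂d_o · δd_o)² + (∂f/∂d_i · δd_i)²) = √(0.0415 + 0.00221) = 0.209 cm
f = 10.3 cm, so δf/f = 0.209/10.3 = 0.0203.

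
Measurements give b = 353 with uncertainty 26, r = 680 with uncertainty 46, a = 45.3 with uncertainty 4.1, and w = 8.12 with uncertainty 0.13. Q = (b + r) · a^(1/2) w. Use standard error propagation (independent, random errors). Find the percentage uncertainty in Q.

Let u = b + r = 1030. δu = √(δb² + δr²) = √(676 + 2120) = 52.8, so δu/u = 0.0512.
Q is then a monomial in u, a, w:
δQ/Q = √((δu/u)² + (½·δa/a)² + (1·δw/w)²) = √(0.00262 + 0.00205 + 0.000256) = 0.0701

7.01%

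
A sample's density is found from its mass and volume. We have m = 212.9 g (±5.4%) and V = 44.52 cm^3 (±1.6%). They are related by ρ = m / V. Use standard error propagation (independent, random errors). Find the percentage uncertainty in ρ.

Products/powers → add relative errors in quadrature, weighted by exponent:
  (1·δm/m)² = (1×0.0540)² = 0.00292;  (-1·δV/V)² = (-1×0.0160)² = 0.000256
δρ/ρ = √(0.00317) = 0.0563

5.63%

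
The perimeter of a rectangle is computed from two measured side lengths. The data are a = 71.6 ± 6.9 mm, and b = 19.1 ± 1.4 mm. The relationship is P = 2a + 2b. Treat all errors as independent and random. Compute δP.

Each term contributes (cᵢ δxᵢ)² to (δP)²:
  (2·δa)² = 190;  (2·δb)² = 7.84
δP = √(198) = 14.1 mm

14.1 mm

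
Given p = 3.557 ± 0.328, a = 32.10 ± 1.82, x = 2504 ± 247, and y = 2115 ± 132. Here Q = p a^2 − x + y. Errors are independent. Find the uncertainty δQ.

Let w = p·a^2 = 3665. δw/w = √((1·δp/p)² + (2·δa/a)²) = √(0.00850 + 0.0129) = 0.146, so δw = 536.
Q = w − x + y: δQ = √(δw² + δx² + δy²) = √(2.87e+05 + 61000 + 17400) = 604

604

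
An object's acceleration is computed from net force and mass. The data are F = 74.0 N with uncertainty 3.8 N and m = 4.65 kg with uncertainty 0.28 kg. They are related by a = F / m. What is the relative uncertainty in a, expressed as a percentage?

7.91%

Since a is a product/quotient, work with relative uncertainties:
  (1·δF/F)² = (1×0.0514)² = 0.00264;  (-1·δm/m)² = (-1×0.0602)² = 0.00363
δa/a = √(0.00626) = 0.0791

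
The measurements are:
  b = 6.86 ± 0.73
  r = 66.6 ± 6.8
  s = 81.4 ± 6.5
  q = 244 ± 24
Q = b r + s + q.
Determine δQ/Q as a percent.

Let p = b·r = 457. δp/p = √((1·δb/b)² + (1·δr/r)²) = √(0.0113 + 0.0104) = 0.147, so δp = 67.4.
Q = p + s + q: δQ = √(δp² + δs² + δq²) = √(4540 + 42.2 + 576) = 71.8
Q = 782, so δQ/Q = 71.8/782 = 0.0918.

9.18%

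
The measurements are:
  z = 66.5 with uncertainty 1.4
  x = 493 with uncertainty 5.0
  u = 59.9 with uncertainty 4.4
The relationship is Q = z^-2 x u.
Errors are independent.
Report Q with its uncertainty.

Products/powers → add relative errors in quadrature, weighted by exponent:
  (-2·δz/z)² = (-2×0.0211)² = 0.00177;  (1·δx/x)² = (1×0.0101)² = 0.000103;  (1·δu/u)² = (1×0.0735)² = 0.00540
δQ/Q = √(0.00727) = 0.0853
Q = 6.68, so δQ = 0.0853 × 6.68 = 0.569.

6.68 ± 0.569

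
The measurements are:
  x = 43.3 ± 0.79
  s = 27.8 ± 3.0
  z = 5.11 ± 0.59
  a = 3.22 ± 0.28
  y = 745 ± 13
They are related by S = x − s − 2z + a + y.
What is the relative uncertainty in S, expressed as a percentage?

Each term contributes (cᵢ δxᵢ)² to (δS)²:
  (δx)² = 0.624;  (δs)² = 9.00;  (2·δz)² = 1.39;  (δa)² = 0.0784;  (δy)² = 169
δS = √(180) = 13.4
S = 754, so δS/S = 13.4/754 = 0.0178.

1.78%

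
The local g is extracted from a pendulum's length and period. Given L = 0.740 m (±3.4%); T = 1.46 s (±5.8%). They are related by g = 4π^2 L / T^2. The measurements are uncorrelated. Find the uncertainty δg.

1.66 m/s^2

Relative error in a monomial: (δg/g)² = Σ (nᵢ · δxᵢ/xᵢ)².
  (1·δL/L)² = (1×0.0340)² = 0.00116;  (-2·δT/T)² = (-2×0.0580)² = 0.0135
δg/g = √(0.0146) = 0.121
g = 13.7 m/s^2, so δg = 0.121 × 13.7 = 1.66 m/s^2.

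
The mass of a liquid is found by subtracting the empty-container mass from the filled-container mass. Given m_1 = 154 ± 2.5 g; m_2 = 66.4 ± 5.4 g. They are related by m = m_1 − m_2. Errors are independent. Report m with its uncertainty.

87.6 ± 5.95 g

For a sum/difference, combine absolute errors in quadrature:
  (δm_1)² = 6.25;  (δm_2)² = 29.2
δm = √(35.4) = 5.95 g
m = 87.6 g.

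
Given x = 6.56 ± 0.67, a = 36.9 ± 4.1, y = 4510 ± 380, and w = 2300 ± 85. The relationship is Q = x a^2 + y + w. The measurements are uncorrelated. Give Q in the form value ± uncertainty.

Let p = x·a^2 = 8930. δp/p = √((1·δx/x)² + (2·δa/a)²) = √(0.0104 + 0.0494) = 0.245, so δp = 2180.
Q = p + y + w: δQ = √(δp² + δy² + δw²) = √(4.77e+06 + 1.44e+05 + 7220) = 2220
Q = 15700.

15700 ± 2220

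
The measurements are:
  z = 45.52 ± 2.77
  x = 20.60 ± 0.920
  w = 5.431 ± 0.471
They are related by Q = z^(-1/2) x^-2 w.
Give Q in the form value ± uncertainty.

0.001897 ± 0.000243

Q is a product of powers, so relative uncertainties combine in quadrature:
  (−½·δz/z)² = (-0.5×0.0609)² = 0.000926;  (-2·δx/x)² = (-2×0.0447)² = 0.00798;  (1·δw/w)² = (1×0.0867)² = 0.00752
δQ/Q = √(0.0164) = 0.128
Q = 0.001897, so δQ = 0.128 × 0.001897 = 0.000243.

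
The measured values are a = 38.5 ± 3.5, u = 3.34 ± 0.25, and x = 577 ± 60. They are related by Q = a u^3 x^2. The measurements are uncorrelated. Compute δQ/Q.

0.319

Q is a product of powers, so relative uncertainties combine in quadrature:
  (1·δa/a)² = (1×0.0909)² = 0.00826;  (3·δu/u)² = (3×0.0749)² = 0.0504;  (2·δx/x)² = (2×0.104)² = 0.0433
δQ/Q = √(0.102) = 0.319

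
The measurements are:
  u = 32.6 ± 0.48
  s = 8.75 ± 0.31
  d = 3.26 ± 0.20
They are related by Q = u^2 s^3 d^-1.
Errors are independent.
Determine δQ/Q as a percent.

12.6%

Q is a product of powers, so relative uncertainties combine in quadrature:
  (2·δu/u)² = (2×0.0147)² = 0.000867;  (3·δs/s)² = (3×0.0354)² = 0.0113;  (-1·δd/d)² = (-1×0.0613)² = 0.00376
δQ/Q = √(0.0159) = 0.126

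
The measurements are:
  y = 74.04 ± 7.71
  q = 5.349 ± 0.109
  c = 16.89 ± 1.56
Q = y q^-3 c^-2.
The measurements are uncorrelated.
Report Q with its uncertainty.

Each factor contributes (exponent × relative error)² to (δQ/Q)²:
  (1·δy/y)² = (1×0.104)² = 0.0108;  (-3·δq/q)² = (-3×0.0204)² = 0.00374;  (-2·δc/c)² = (-2×0.0924)² = 0.0341
δQ/Q = √(0.0487) = 0.221
Q = 0.001696, so δQ = 0.221 × 0.001696 = 0.000374.

0.001696 ± 0.000374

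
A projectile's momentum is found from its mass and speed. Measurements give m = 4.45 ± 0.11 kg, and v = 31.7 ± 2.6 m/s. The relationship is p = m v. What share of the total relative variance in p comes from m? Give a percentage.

8.33%

(δp/p)² = (1·δm/m)² + (1·δv/v)²
  m term: (1×0.0247)² = 0.000611
  v term: (1×0.0820)² = 0.00673
Total = 0.00734. Share from m = 0.000611/0.00734 = 0.0833.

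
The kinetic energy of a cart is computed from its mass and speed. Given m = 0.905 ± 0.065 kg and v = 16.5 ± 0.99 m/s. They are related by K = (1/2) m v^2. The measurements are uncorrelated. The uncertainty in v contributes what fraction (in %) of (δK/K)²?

(δK/K)² = (1·δm/m)² + (2·δv/v)²
  m term: (1×0.0718)² = 0.00516
  v term: (2×0.0600)² = 0.0144
Total = 0.0196. Share from v = 0.0144/0.0196 = 0.736.

73.6%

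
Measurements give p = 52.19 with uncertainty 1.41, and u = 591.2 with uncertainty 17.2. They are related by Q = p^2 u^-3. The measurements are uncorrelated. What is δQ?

Since Q is a product/quotient, work with relative uncertainties:
  (2·δp/p)² = (2×0.0270)² = 0.00292;  (-3·δu/u)² = (-3×0.0291)² = 0.00762
δQ/Q = √(0.0105) = 0.103
Q = 1.318e-05, so δQ = 0.103 × 1.318e-05 = 1.35e-06.

1.35e-06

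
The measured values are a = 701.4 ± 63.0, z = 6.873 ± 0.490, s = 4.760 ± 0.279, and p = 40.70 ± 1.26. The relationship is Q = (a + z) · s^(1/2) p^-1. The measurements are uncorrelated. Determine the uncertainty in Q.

3.75

Let u = a + z = 708.3. δu = √(δa² + δz²) = √(3970 + 0.240) = 63.0, so δu/u = 0.0890.
Q is then a monomial in u, s, p:
δQ/Q = √((δu/u)² + (½·δs/s)² + (-1·δp/p)²) = √(0.00791 + 0.000859 + 0.000958) = 0.0986
Q = 37.97, so δQ = 0.0986 × 37.97 = 3.75.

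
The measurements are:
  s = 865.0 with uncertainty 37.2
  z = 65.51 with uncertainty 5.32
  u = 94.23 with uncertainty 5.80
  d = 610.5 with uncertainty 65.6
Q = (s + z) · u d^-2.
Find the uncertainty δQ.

0.0534

Let w = s + z = 930.5. δw = √(δs² + δz²) = √(1380 + 28.3) = 37.6, so δw/w = 0.0404.
Q is then a monomial in w, u, d:
δQ/Q = √((δw/w)² + (1·δu/u)² + (-2·δd/d)²) = √(0.00163 + 0.00379 + 0.0462) = 0.227
Q = 0.2353, so δQ = 0.227 × 0.2353 = 0.0534.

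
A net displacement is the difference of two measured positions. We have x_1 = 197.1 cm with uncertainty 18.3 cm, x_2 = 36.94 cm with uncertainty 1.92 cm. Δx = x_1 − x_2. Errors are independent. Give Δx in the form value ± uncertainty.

Δx is a linear combination, so absolute uncertainties add in quadrature:
  (δx_1)² = 335;  (δx_2)² = 3.69
δΔx = √(339) = 18.4 cm
Δx = 160.2 cm.

160.2 ± 18.4 cm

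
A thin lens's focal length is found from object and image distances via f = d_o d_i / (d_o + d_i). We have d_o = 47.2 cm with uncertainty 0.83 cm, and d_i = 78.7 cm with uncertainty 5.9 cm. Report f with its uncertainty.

∂f/∂d_o = (d_i/(d_o+d_i))² = 0.391;  ∂f/∂d_i = (d_o/(d_o+d_i))² = 0.141
δf = √((∂f/∂d_o · δd_o)² + (∂f/∂d_i · δd_i)²) = √(0.105 + 0.688) = 0.890 cm
f = 29.5 cm.

29.5 ± 0.890 cm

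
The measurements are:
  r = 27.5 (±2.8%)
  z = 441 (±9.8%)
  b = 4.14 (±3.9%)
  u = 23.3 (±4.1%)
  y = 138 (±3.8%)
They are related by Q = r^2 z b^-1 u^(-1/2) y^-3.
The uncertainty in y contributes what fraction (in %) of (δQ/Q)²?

(δQ/Q)² = (2·δr/r)² + (1·δz/z)² + (-1·δb/b)² + (−½·δu/u)² + (-3·δy/y)²
  r term: (2×0.0280)² = 0.00314
  z term: (1×0.0980)² = 0.00960
  b term: (-1×0.0390)² = 0.00152
  u term: (-0.5×0.0410)² = 0.000420
  y term: (-3×0.0380)² = 0.0130
Total = 0.0277. Share from y = 0.0130/0.0277 = 0.470.

47.0%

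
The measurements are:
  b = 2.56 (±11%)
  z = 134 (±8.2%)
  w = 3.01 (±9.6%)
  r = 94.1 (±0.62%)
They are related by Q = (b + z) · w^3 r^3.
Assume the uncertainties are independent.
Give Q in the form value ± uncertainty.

Let u = b + z = 137. δu = √(δb² + δz²) = √(0.0793 + 121) = 11.0, so δu/u = 0.0805.
Q is then a monomial in u, w, r:
δQ/Q = √((δu/u)² + (3·δw/w)² + (3·δr/r)²) = √(0.00648 + 0.0829 + 0.000346) = 0.300
Q = 3.1e+09, so δQ = 0.300 × 3.1e+09 = 9.3e+08.

(3.10 ± 0.930) × 10^9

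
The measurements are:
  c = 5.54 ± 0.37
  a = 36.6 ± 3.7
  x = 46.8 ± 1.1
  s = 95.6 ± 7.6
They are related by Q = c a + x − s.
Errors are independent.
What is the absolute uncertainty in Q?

25.7

Let p = c·a = 203. δp/p = √((1·δc/c)² + (1·δa/a)²) = √(0.00446 + 0.0102) = 0.121, so δp = 24.6.
Q = p + x − s: δQ = √(δp² + δx² + δs²) = √(604 + 1.21 + 57.8) = 25.7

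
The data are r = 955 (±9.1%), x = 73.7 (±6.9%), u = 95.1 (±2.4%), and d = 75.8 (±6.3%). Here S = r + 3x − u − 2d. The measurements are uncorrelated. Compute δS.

88.8

Absolute uncertainties add in quadrature for a linear combination:
  (δr)² = 7550;  (3·δx)² = 233;  (δu)² = 5.21;  (2·δd)² = 91.2
δS = √(7880) = 88.8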